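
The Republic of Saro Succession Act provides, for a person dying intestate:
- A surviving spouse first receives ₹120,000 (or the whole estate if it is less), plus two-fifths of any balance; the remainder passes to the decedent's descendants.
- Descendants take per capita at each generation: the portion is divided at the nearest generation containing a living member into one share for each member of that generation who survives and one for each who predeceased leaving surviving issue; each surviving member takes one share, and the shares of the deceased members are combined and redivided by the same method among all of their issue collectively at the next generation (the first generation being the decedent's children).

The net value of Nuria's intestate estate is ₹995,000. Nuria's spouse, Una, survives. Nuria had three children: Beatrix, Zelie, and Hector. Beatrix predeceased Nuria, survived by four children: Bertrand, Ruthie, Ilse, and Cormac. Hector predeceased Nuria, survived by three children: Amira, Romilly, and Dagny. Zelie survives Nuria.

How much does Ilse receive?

Una first takes ₹120,000, leaving a balance of ₹875,000. Una then takes two-fifths of the balance (₹350,000), for a total of ₹470,000. The remaining ₹525,000 passes to the descendants.
The descendants' portion (₹525,000) is divided at the children's generation into 3 shares of ₹175,000. Zelie takes ₹175,000. The 2 shares of the deceased (Beatrix and Hector) are combined into a pool of ₹350,000.
That pool (₹350,000) is divided at the grandchildren's generation equally among Bertrand, Ruthie, Ilse, Cormac, Amira, Romilly, and Dagny: ₹50,000 each.

Ilse receives ₹50,000.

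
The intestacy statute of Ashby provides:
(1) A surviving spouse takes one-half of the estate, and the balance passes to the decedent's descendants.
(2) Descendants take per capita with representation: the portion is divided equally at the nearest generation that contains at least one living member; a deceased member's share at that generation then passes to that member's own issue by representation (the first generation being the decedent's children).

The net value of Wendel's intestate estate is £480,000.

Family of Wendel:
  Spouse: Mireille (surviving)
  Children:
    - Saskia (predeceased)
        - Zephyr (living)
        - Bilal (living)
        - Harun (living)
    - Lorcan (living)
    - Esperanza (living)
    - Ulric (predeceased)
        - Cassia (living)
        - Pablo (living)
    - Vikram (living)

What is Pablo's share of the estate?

Mireille takes one-half of £480,000 = £240,000. The remaining £240,000 passes to the descendants.
The descendants' portion (£240,000) is divided into 5 shares of £48,000: Lorcan, Esperanza, and Vikram each take £48,000; Saskia's £48,000 share passes to Saskia's issue; Ulric's £48,000 share passes to Ulric's issue.
Saskia's share (£48,000) is divided into 3 shares of £16,000: Zephyr, Bilal, and Harun each take £16,000.
Ulric's share (£48,000) is divided into 2 shares of £24,000: Cassia and Pablo each take £24,000.

Pablo receives £24,000.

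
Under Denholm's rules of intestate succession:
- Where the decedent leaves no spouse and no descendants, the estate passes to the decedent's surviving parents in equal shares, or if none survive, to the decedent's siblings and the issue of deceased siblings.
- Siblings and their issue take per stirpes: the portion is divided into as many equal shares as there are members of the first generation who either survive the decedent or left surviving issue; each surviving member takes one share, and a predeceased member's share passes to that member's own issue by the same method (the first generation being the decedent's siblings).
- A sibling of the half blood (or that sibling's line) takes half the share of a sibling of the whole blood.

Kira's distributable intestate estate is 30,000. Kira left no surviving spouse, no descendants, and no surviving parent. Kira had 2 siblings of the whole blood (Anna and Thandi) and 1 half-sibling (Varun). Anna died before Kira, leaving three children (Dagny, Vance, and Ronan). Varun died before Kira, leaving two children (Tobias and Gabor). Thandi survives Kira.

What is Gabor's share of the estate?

The entire 30,000 passes to the siblings and their issue.
Counting each half-blood sibling's line as half a unit, there are 5/2 units in 30,000, so one unit is 12,000. Whole-blood lines (Anna and Thandi) take 12,000 each; half-blood lines (Varun) take 6,000 each.
Anna's share (12,000) is divided into 3 shares of 4,000: Dagny, Vance, and Ronan each take 4,000.
Varun's share (6,000) is divided into 2 shares of 3,000: Tobias and Gabor each take 3,000.

Gabor receives 3,000.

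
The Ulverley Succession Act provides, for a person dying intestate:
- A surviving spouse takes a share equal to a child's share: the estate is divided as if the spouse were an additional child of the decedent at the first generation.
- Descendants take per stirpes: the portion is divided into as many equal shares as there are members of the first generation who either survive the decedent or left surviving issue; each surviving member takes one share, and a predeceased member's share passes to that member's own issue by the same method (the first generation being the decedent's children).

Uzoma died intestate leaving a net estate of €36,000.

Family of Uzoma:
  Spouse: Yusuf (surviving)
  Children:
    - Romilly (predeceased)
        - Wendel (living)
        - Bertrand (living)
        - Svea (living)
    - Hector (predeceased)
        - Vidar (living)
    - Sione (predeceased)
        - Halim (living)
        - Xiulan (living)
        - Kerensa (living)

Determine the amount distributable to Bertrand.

The spouse counts as an additional share at the children's level, so there are 4 primary shares of €9,000. Yusuf takes one such share (€9,000).
The children's combined portion (€27,000) is divided into 3 shares of €9,000: Romilly's €9,000 share passes to Romilly's issue; Hector's €9,000 share passes to Hector's issue; Sione's €9,000 share passes to Sione's issue.
Romilly's share (€9,000) is divided into 3 shares of €3,000: Wendel, Bertrand, and Svea each take €3,000.
Hector's share (€9,000) passes entirely to Vidar.
Sione's share (€9,000) is divided into 3 shares of €3,000: Halim, Xiulan, and Kerensa each take €3,000.

Bertrand receives €3,000.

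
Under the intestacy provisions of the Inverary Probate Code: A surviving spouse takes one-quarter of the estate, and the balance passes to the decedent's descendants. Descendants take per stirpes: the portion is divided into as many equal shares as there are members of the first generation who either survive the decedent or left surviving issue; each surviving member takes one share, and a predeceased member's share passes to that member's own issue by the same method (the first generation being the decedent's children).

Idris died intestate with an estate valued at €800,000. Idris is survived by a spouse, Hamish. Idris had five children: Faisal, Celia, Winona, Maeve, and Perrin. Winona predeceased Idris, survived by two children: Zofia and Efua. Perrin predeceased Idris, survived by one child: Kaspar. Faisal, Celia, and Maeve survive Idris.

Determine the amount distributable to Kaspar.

Hamish takes one-quarter of €800,000 = €200,000. The remaining €600,000 passes to the descendants.
The descendants' portion (€600,000) is divided into 5 shares of €120,000: Faisal, Celia, and Maeve each take €120,000; Winona's €120,000 share passes to Winona's issue; Perrin's €120,000 share passes to Perrin's issue.
Winona's share (€120,000) is divided into 2 shares of €60,000: Zofia and Efua each take €60,000.
Perrin's share (€120,000) passes entirely to Kaspar.

Kaspar receives €120,000.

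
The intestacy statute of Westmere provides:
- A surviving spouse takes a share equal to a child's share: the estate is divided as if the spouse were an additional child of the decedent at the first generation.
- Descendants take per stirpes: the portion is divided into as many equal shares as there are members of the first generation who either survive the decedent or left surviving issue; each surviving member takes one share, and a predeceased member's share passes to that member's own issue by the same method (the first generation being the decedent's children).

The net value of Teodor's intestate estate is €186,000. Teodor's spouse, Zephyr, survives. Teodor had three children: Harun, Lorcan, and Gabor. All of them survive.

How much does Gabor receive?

Gabor receives €46,500.

The spouse counts as an additional share at the children's level, so there are 4 primary shares of €46,500. Zephyr takes one such share (€46,500).
The children's combined portion (€139,500) is divided into 3 shares of €46,500: Harun, Lorcan, and Gabor each take €46,500.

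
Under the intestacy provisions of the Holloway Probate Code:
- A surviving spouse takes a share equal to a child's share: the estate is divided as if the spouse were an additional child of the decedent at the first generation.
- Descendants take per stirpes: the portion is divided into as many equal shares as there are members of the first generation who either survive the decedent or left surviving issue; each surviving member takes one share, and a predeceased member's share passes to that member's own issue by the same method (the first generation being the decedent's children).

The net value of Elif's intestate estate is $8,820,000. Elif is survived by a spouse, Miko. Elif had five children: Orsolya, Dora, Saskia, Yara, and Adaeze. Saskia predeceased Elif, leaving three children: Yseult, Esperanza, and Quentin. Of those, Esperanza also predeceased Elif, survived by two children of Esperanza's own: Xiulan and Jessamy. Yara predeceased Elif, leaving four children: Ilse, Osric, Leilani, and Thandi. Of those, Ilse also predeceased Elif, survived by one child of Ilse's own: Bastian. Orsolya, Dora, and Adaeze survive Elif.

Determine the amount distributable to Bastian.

The spouse counts as an additional share at the children's level, so there are 6 primary shares of $1,470,000. Miko takes one such share ($1,470,000).
The children's combined portion ($7,350,000) is divided into 5 shares of $1,470,000: Orsolya, Dora, and Adaeze each take $1,470,000; Saskia's $1,470,000 share passes to Saskia's issue; Yara's $1,470,000 share passes to Yara's issue.
Saskia's share ($1,470,000) is divided into 3 shares of $490,000: Yseult and Quentin each take $490,000; Esperanza's $490,000 share passes to Esperanza's issue.
Esperanza's share ($490,000) is divided into 2 shares of $245,000: Xiulan and Jessamy each take $245,000.
Yara's share ($1,470,000) is divided into 4 shares of $367,500: Osric, Leilani, and Thandi each take $367,500; Ilse's $367,500 share passes to Ilse's issue.
Ilse's share ($367,500) passes entirely to Bastian.

Bastian receives $367,500.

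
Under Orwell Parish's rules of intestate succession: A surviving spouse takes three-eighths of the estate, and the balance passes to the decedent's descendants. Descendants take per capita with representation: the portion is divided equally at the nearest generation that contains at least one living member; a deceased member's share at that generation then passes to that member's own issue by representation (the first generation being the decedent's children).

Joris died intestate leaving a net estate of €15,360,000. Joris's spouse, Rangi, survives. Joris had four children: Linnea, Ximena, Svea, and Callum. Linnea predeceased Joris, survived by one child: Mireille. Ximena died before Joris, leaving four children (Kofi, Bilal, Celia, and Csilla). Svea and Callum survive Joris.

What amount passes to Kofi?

Kofi receives €600,000.

Rangi takes three-eighths of €15,360,000 = €5,760,000. The remaining €9,600,000 passes to the descendants.
The descendants' portion (€9,600,000) is divided into 4 shares of €2,400,000: Svea and Callum each take €2,400,000; Linnea's €2,400,000 share passes to Linnea's issue; Ximena's €2,400,000 share passes to Ximena's issue.
Linnea's share (€2,400,000) passes entirely to Mireille.
Ximena's share (€2,400,000) is divided into 4 shares of €600,000: Kofi, Bilal, Celia, and Csilla each take €600,000.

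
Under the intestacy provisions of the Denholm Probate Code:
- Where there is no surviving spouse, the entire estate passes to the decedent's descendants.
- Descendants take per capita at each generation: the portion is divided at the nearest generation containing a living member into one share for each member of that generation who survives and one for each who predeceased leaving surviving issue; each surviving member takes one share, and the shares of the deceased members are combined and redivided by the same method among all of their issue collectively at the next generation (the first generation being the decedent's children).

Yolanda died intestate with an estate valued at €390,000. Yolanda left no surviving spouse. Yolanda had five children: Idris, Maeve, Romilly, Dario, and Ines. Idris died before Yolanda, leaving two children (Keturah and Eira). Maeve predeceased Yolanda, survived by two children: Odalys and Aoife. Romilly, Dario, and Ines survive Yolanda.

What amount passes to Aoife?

Aoife receives €39,000.

The entire €390,000 passes to the descendants.
That amount (€390,000) is divided at the children's generation into 5 shares of €78,000. Romilly, Dario, and Ines each take €78,000. The 2 shares of the deceased (Idris and Maeve) are combined into a pool of €156,000.
That pool (€156,000) is divided at the grandchildren's generation equally among Keturah, Eira, Odalys, and Aoife: €39,000 each.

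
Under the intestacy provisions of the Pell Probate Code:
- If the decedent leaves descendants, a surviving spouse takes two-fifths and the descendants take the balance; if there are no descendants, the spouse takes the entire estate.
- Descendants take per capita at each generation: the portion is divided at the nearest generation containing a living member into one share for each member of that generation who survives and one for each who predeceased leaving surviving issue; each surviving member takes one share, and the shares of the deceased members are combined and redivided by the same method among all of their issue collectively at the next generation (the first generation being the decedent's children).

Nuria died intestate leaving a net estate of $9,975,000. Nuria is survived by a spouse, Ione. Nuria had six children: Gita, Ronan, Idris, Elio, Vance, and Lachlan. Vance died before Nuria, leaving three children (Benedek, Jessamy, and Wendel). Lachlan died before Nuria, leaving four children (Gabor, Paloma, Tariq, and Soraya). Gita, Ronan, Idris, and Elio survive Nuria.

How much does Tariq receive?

Tariq receives $285,000.

Ione takes two-fifths of $9,975,000 = $3,990,000. The remaining $5,985,000 passes to the descendants.
The descendants' portion ($5,985,000) is divided at the children's generation into 6 shares of $997,500. Gita, Ronan, Idris, and Elio each take $997,500. The 2 shares of the deceased (Vance and Lachlan) are combined into a pool of $1,995,000.
That pool ($1,995,000) is divided at the grandchildren's generation equally among Benedek, Jessamy, Wendel, Gabor, Paloma, Tariq, and Soraya: $285,000 each.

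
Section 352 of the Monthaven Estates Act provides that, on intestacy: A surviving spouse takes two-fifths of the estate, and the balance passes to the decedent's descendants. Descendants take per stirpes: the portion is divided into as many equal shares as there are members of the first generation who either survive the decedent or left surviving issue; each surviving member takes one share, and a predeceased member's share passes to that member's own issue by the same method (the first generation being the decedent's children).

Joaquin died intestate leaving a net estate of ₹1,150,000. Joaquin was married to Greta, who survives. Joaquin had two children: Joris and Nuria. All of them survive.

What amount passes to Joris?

Greta takes two-fifths of ₹1,150,000 = ₹460,000. The remaining ₹690,000 passes to the descendants.
The descendants' portion (₹690,000) is divided into 2 shares of ₹345,000: Joris and Nuria each take ₹345,000.

Joris receives ₹345,000.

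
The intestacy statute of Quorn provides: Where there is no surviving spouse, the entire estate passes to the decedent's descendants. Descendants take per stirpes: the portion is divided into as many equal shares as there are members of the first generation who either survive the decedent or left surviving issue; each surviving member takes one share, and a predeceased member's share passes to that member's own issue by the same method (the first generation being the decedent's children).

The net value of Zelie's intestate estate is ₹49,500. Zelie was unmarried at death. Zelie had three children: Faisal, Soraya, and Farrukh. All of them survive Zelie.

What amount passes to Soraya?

Soraya receives ₹16,500.

The entire ₹49,500 passes to the descendants.
That amount (₹49,500) is divided into 3 shares of ₹16,500: Faisal, Soraya, and Farrukh each take ₹16,500.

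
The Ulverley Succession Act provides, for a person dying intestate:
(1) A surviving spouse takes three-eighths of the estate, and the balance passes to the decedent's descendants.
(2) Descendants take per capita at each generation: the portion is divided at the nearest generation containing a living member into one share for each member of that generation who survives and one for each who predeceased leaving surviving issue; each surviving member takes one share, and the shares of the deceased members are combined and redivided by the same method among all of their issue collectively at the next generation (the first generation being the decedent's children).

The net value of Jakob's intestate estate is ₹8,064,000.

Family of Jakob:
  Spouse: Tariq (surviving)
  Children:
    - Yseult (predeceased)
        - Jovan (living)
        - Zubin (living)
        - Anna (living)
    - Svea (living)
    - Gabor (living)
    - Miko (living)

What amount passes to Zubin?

Zubin receives ₹420,000.

Tariq takes three-eighths of ₹8,064,000 = ₹3,024,000. The remaining ₹5,040,000 passes to the descendants.
The descendants' portion (₹5,040,000) is divided at the children's generation into 4 shares of ₹1,260,000. Svea, Gabor, and Miko each take ₹1,260,000. The remaining share for the deceased Yseult (₹1,260,000) is carried to the next generation.
That pool (₹1,260,000) is divided at the grandchildren's generation equally among Jovan, Zubin, and Anna: ₹420,000 each.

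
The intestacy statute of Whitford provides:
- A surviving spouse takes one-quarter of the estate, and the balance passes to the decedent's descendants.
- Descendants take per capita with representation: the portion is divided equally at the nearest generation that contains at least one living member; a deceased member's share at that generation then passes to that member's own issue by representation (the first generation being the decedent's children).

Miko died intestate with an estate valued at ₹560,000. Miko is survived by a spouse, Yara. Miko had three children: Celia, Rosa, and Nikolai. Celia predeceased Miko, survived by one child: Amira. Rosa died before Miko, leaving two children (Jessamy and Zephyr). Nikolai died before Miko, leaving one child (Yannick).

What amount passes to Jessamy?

Yara takes one-quarter of ₹560,000 = ₹140,000. The remaining ₹420,000 passes to the descendants.
No child survives, so the initial division is made at the grandchildren's generation.
The descendants' portion (₹420,000) is divided into 4 shares of ₹105,000: Amira, Jessamy, Zephyr, and Yannick each take ₹105,000.

Jessamy receives ₹105,000.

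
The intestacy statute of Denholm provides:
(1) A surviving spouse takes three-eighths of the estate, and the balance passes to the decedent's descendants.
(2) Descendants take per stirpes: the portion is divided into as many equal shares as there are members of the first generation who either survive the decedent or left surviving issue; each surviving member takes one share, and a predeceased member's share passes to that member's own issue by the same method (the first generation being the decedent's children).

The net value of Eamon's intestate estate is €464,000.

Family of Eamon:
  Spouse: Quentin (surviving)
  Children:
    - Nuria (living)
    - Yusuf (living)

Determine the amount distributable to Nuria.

Quentin takes three-eighths of €464,000 = €174,000. The remaining €290,000 passes to the descendants.
The descendants' portion (€290,000) is divided into 2 shares of €145,000: Nuria and Yusuf each take €145,000.

Nuria receives €145,000.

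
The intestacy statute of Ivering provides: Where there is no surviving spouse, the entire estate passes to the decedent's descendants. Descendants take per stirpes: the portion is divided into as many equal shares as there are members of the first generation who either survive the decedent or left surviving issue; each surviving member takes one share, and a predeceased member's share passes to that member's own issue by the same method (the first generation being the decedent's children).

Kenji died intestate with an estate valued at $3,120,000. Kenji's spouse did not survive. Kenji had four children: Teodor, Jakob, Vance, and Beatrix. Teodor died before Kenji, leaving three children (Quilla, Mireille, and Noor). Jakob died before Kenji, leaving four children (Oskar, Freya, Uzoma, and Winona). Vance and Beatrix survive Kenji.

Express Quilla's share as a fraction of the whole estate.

The entire $3,120,000 passes to the descendants.
That amount ($3,120,000) is divided into 4 shares of $780,000: Vance and Beatrix each take $780,000; Teodor's $780,000 share passes to Teodor's issue; Jakob's $780,000 share passes to Jakob's issue.
Teodor's share ($780,000) is divided into 3 shares of $260,000: Quilla, Mireille, and Noor each take $260,000.
Jakob's share ($780,000) is divided into 4 shares of $195,000: Oskar, Freya, Uzoma, and Winona each take $195,000.

Quilla receives 1/12 of the estate.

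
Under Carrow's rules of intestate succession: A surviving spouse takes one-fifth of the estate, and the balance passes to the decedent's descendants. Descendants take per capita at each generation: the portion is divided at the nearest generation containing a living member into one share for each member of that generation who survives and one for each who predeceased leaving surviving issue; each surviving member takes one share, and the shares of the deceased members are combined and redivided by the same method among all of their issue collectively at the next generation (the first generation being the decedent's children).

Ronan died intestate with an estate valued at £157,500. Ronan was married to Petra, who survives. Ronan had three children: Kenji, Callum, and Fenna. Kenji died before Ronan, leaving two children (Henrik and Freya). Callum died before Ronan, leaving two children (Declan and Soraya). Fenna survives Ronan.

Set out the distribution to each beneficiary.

Petra: £31,500; Henrik: £21,000; Freya: £21,000; Declan: £21,000; Soraya: £21,000; Fenna: £42,000

Petra takes one-fifth of £157,500 = £31,500. The remaining £126,000 passes to the descendants.
The descendants' portion (£126,000) is divided at the children's generation into 3 shares of £42,000. Fenna takes £42,000. The 2 shares of the deceased (Kenji and Callum) are combined into a pool of £84,000.
That pool (£84,000) is divided at the grandchildren's generation equally among Henrik, Freya, Declan, and Soraya: £21,000 each.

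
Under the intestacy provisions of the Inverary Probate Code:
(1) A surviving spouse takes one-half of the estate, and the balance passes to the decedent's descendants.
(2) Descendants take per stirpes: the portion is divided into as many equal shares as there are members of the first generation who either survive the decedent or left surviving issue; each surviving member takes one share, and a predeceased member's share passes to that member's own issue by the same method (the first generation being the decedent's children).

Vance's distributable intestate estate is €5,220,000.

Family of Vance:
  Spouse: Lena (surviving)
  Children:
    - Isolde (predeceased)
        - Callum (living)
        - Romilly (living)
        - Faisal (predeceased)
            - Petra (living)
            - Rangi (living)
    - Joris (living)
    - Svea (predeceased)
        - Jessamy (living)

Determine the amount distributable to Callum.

Callum receives €290,000.

Lena takes one-half of €5,220,000 = €2,610,000. The remaining €2,610,000 passes to the descendants.
The descendants' portion (€2,610,000) is divided into 3 shares of €870,000: Joris takes €870,000; Isolde's €870,000 share passes to Isolde's issue; Svea's €870,000 share passes to Svea's issue.
Isolde's share (€870,000) is divided into 3 shares of €290,000: Callum and Romilly each take €290,000; Faisal's €290,000 share passes to Faisal's issue.
Faisal's share (€290,000) is divided into 2 shares of €145,000: Petra and Rangi each take €145,000.
Svea's share (€870,000) passes entirely to Jessamy.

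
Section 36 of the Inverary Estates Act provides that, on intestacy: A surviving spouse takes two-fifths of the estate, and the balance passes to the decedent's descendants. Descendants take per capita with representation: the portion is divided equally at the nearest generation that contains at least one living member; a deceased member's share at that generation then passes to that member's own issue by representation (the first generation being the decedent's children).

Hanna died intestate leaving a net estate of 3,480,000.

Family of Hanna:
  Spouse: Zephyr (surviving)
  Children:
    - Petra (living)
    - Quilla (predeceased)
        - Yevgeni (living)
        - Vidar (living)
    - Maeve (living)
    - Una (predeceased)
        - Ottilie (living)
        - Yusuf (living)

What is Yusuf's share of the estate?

Zephyr takes two-fifths of 3,480,000 = 1,392,000. The remaining 2,088,000 passes to the descendants.
The descendants' portion (2,088,000) is divided into 4 shares of 522,000: Petra and Maeve each take 522,000; Quilla's 522,000 share passes to Quilla's issue; Una's 522,000 share passes to Una's issue.
Quilla's share (522,000) is divided into 2 shares of 261,000: Yevgeni and Vidar each take 261,000.
Una's share (522,000) is divided into 2 shares of 261,000: Ottilie and Yusuf each take 261,000.

Yusuf receives 261,000.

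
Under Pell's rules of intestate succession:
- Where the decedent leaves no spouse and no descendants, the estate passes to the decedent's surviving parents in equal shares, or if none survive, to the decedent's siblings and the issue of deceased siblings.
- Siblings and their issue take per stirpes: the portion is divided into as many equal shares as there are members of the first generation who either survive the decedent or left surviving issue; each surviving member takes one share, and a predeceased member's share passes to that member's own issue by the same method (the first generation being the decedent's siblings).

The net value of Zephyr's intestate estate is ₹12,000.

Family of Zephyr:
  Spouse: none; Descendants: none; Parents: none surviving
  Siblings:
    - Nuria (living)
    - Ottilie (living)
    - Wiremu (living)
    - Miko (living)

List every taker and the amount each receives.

The entire ₹12,000 passes to the siblings and their issue.
That amount (₹12,000) is divided into 4 shares of ₹3,000: Nuria, Ottilie, Wiremu, and Miko each take ₹3,000.

Nuria: ₹3,000; Ottilie: ₹3,000; Wiremu: ₹3,000; Miko: ₹3,000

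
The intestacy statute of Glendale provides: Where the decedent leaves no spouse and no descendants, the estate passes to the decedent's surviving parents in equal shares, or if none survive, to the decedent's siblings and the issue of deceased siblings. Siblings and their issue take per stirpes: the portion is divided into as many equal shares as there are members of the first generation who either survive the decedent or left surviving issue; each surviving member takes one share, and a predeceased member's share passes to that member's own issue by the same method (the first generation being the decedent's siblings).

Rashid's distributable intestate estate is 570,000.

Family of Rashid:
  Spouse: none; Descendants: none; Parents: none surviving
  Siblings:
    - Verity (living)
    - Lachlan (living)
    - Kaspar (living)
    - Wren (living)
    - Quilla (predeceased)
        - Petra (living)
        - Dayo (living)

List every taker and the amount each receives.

Verity: 114,000; Lachlan: 114,000; Kaspar: 114,000; Wren: 114,000; Petra: 57,000; Dayo: 57,000

The entire 570,000 passes to the siblings and their issue.
That amount (570,000) is divided into 5 shares of 114,000: Verity, Lachlan, Kaspar, and Wren each take 114,000; Quilla's 114,000 share passes to Quilla's issue.
Quilla's share (114,000) is divided into 2 shares of 57,000: Petra and Dayo each take 57,000.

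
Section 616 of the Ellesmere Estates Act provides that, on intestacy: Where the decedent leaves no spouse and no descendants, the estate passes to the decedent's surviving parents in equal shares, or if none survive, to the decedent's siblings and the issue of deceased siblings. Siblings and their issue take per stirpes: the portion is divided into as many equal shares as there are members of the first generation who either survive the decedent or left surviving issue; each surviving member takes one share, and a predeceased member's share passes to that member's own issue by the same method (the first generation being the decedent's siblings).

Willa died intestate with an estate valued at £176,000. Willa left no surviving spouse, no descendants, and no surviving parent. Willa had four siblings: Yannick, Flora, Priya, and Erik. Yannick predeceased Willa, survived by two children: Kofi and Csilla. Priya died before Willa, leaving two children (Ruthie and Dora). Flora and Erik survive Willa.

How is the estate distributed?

The entire £176,000 passes to the siblings and their issue.
That amount (£176,000) is divided into 4 shares of £44,000: Flora and Erik each take £44,000; Yannick's £44,000 share passes to Yannick's issue; Priya's £44,000 share passes to Priya's issue.
Yannick's share (£44,000) is divided into 2 shares of £22,000: Kofi and Csilla each take £22,000.
Priya's share (£44,000) is divided into 2 shares of £22,000: Ruthie and Dora each take £22,000.

Kofi: £22,000; Csilla: £22,000; Flora: £44,000; Ruthie: £22,000; Dora: £22,000; Erik: £44,000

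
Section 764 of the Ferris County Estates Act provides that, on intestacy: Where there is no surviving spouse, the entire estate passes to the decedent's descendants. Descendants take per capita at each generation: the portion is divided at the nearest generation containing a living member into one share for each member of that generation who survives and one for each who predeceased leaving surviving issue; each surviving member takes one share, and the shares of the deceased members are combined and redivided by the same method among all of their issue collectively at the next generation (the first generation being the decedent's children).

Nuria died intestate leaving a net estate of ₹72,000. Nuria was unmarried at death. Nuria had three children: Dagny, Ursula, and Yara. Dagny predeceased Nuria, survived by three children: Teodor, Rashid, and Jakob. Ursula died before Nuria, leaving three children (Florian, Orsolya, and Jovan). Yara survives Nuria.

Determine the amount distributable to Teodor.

The entire ₹72,000 passes to the descendants.
That amount (₹72,000) is divided at the children's generation into 3 shares of ₹24,000. Yara takes ₹24,000. The 2 shares of the deceased (Dagny and Ursula) are combined into a pool of ₹48,000.
That pool (₹48,000) is divided at the grandchildren's generation equally among Teodor, Rashid, Jakob, Florian, Orsolya, and Jovan: ₹8,000 each.

Teodor receives ₹8,000.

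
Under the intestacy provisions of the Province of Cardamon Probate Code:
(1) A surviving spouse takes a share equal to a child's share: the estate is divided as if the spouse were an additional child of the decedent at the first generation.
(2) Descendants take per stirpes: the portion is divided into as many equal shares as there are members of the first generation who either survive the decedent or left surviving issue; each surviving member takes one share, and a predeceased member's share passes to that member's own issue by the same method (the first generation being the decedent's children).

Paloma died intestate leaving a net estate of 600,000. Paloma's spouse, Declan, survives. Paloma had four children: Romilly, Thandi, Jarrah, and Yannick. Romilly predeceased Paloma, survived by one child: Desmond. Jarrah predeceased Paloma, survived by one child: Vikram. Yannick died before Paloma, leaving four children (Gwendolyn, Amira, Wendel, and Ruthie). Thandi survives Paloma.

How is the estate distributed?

The spouse counts as an additional share at the children's level, so there are 5 primary shares of 120,000. Declan takes one such share (120,000).
The children's combined portion (480,000) is divided into 4 shares of 120,000: Thandi takes 120,000; Romilly's 120,000 share passes to Romilly's issue; Jarrah's 120,000 share passes to Jarrah's issue; Yannick's 120,000 share passes to Yannick's issue.
Romilly's share (120,000) passes entirely to Desmond.
Jarrah's share (120,000) passes entirely to Vikram.
Yannick's share (120,000) is divided into 4 shares of 30,000: Gwendolyn, Amira, Wendel, and Ruthie each take 30,000.

Declan: 120,000; Desmond: 120,000; Thandi: 120,000; Vikram: 120,000; Gwendolyn: 30,000; Amira: 30,000; Wendel: 30,000; Ruthie: 30,000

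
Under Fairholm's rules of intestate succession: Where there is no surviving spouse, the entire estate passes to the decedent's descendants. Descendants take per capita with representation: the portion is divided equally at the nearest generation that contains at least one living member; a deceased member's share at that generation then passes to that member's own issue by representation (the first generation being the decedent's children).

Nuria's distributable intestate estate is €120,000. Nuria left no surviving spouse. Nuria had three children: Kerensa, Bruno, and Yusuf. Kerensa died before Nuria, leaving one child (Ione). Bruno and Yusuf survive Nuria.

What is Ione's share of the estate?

The entire €120,000 passes to the descendants.
That amount (€120,000) is divided into 3 shares of €40,000: Bruno and Yusuf each take €40,000; Kerensa's €40,000 share passes to Kerensa's issue.
Kerensa's share (€40,000) passes entirely to Ione.

Ione receives €40,000.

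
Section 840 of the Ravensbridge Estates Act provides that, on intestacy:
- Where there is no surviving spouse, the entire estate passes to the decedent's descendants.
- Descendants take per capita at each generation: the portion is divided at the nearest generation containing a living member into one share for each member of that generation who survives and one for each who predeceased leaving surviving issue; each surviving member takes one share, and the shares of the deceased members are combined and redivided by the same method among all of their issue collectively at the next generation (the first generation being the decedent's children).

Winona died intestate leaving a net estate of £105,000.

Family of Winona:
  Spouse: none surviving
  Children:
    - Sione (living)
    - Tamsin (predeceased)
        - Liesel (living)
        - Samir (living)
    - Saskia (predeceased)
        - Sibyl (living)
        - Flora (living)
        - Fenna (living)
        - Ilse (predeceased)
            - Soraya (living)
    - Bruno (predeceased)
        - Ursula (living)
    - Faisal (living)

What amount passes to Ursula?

Ursula receives £9,000.

The entire £105,000 passes to the descendants.
That amount (£105,000) is divided at the children's generation into 5 shares of £21,000. Sione and Faisal each take £21,000. The 3 shares of the deceased (Tamsin, Saskia, and Bruno) are combined into a pool of £63,000.
That pool (£63,000) is divided at the grandchildren's generation into 7 shares of £9,000. Liesel, Samir, Sibyl, Flora, Fenna, and Ursula each take £9,000. The remaining share for the deceased Ilse (£9,000) is carried to the next generation.
That pool (£9,000) passes entirely to Soraya, the sole taker at the great-grandchildren's generation.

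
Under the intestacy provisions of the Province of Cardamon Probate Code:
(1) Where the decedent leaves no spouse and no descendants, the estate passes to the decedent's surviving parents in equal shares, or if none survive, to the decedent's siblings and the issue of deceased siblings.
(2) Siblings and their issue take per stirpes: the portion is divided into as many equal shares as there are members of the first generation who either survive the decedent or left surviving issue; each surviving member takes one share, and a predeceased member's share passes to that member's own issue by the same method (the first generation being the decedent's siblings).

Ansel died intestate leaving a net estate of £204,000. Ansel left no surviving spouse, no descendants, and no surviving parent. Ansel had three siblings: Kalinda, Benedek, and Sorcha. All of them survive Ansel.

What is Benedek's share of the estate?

Benedek receives £68,000.

The entire £204,000 passes to the siblings and their issue.
That amount (£204,000) is divided into 3 shares of £68,000: Kalinda, Benedek, and Sorcha each take £68,000.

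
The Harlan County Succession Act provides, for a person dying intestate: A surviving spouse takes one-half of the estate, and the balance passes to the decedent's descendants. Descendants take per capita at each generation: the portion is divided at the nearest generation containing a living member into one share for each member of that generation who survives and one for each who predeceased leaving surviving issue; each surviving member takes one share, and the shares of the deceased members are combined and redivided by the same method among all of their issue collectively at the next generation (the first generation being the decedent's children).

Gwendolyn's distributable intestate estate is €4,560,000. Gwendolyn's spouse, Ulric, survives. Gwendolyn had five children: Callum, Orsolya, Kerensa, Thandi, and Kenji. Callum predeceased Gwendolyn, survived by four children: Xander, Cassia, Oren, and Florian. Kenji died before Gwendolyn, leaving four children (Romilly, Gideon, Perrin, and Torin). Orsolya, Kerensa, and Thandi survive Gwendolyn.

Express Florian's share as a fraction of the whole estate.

Ulric takes one-half of €4,560,000 = €2,280,000. The remaining €2,280,000 passes to the descendants.
The descendants' portion (€2,280,000) is divided at the children's generation into 5 shares of €456,000. Orsolya, Kerensa, and Thandi each take €456,000. The 2 shares of the deceased (Callum and Kenji) are combined into a pool of €912,000.
That pool (€912,000) is divided at the grandchildren's generation equally among Xander, Cassia, Oren, Florian, Romilly, Gideon, Perrin, and Torin: €114,000 each.

Florian receives 1/40 of the estate.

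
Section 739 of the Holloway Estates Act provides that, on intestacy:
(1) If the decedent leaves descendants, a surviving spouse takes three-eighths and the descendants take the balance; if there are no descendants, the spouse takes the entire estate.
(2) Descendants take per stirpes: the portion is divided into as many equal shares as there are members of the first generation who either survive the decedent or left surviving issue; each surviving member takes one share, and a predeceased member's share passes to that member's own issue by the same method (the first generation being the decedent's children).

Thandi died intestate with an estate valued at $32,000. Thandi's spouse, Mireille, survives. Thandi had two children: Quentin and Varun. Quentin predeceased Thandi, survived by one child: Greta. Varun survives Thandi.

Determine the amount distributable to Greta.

Mireille takes three-eighths of $32,000 = $12,000. The remaining $20,000 passes to the descendants.
The descendants' portion ($20,000) is divided into 2 shares of $10,000: Varun takes $10,000; Quentin's $10,000 share passes to Quentin's issue.
Quentin's share ($10,000) passes entirely to Greta.

Greta receives $10,000.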